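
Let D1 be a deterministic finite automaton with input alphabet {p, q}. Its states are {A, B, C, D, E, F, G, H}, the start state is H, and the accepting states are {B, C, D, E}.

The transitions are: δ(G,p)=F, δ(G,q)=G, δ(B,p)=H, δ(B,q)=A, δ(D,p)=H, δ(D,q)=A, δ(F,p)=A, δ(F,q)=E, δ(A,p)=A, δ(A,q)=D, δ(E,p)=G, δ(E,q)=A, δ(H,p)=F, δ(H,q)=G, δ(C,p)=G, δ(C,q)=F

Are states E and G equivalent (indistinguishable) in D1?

First remove the unreachable states {B,C}; 6 states remain.
Start with accepting vs non-accepting: {D,E} | {A,F,G,H}.
On input q, block {A,F,G,H} splits into {A,F} and {G,H}.
The partition is now stable with 3 blocks: {D,E} | {A,F} | {G,H}.
E and G end up in different blocks, so they are distinguishable. For instance, the string 'ε' is accepted from only E.

No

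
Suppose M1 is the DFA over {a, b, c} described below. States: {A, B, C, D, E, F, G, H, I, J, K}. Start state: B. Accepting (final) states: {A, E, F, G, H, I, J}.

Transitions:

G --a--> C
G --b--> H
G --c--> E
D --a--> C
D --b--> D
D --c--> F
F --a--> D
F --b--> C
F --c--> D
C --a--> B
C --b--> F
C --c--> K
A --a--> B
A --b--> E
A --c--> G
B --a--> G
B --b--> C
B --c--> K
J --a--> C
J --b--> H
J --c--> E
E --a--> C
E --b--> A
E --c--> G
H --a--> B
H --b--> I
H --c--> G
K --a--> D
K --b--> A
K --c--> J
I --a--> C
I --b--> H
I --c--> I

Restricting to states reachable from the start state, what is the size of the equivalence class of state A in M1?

2

P0 = {A,E,F,G,H,I,J} | {B,C,D,K}.
Split {A,E,F,G,H,I,J} by δ(·,b) → {A,E,G,H,I,J} and {F}.
Split {B,C,D,K} by δ(·,a) → {C,D,K} and {B}.
Refine {A,E,G,H,I,J} on symbol a: members go to different blocks, giving {E,G,I,J} and {A,H}.
Split {C,D,K} by δ(·,a) → {D,K} and {C}.
Split {D,K} by δ(·,a) → {D} and {K}.
No further refinement is possible. Final partition (7 blocks): {E,G,I,J} | {D} | {F} | {B} | {A,H} | {C} | {K}.
The equivalence class containing A is {A,H}, of size 2.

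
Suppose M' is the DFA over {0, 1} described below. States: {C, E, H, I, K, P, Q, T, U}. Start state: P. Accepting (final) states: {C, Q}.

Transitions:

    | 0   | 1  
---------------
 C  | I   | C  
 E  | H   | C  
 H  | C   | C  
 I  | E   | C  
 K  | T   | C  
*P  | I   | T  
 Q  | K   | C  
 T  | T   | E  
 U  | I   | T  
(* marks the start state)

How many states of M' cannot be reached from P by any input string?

BFS from P reaches {C, E, H, I, P, T}; the 3 state(s) K, Q, U are never visited.

3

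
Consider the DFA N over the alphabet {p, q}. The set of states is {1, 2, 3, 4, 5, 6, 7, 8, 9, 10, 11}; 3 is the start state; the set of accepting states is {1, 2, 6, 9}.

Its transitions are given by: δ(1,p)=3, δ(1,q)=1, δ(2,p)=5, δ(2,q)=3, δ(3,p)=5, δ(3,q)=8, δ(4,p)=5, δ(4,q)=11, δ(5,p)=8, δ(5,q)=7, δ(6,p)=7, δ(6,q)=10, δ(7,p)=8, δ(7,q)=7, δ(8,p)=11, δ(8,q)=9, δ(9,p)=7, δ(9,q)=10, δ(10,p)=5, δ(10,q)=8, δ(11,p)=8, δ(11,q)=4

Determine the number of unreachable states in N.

BFS from 3 reaches {3, 4, 5, 7, 8, 9, 10, 11}; the 3 state(s) 1, 2, 6 are never visited.

3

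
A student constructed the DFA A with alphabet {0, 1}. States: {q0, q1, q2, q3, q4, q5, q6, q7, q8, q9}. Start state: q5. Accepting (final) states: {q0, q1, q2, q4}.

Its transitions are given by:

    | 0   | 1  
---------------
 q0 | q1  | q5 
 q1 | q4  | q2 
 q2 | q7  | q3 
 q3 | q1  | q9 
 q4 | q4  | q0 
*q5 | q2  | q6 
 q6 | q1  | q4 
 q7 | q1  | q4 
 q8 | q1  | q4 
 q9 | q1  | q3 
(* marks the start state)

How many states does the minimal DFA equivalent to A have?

First remove the unreachable states {q8}; 9 states remain.
Initial partition by acceptance: {q0,q1,q2,q4} | {q3,q5,q6,q7,q9}.
On input 0, block {q0,q1,q2,q4} splits into {q0,q1,q4} and {q2}.
Refine {q0,q1,q4} on symbol 1: members go to different blocks, giving {q0} and {q1} and {q4}.
Refine {q3,q5,q6,q7,q9} on symbol 0: members go to different blocks, giving {q3,q6,q7,q9} and {q5}.
Split {q3,q6,q7,q9} by δ(·,1) → {q3,q9} and {q6,q7}.
The partition is now stable with 7 blocks: {q0} | {q3,q9} | {q2} | {q1} | {q4} | {q5} | {q6,q7}.

7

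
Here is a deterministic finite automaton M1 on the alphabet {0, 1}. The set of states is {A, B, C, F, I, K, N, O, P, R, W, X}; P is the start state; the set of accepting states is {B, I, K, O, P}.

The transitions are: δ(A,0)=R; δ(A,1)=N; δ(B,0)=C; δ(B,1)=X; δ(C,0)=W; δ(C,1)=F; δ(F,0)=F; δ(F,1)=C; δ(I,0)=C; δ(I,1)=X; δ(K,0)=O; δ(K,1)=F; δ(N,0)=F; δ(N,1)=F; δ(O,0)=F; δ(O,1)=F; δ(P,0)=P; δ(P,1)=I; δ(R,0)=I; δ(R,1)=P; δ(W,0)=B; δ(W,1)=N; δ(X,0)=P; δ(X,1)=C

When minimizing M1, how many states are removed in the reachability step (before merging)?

4

No path from P leads to A, K, O, R; the other 8 states are all reachable.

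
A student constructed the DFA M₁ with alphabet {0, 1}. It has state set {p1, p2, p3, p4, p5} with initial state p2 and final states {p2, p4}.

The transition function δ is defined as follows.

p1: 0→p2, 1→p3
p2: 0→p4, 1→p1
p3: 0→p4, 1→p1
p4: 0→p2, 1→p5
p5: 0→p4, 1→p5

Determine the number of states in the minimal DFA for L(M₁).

Start with accepting vs non-accepting: {p2,p4} | {p1,p3,p5}.
No further refinement is possible. Final partition (2 blocks): {p2,p4} | {p1,p3,p5}.

2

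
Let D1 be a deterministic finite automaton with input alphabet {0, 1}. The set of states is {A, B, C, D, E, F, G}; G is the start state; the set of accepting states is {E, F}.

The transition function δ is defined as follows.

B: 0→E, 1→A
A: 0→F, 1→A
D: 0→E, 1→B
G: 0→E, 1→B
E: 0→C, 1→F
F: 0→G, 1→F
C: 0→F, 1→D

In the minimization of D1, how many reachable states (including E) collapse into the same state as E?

Every state is reachable, so we keep all 7.
Initial partition by acceptance: {E,F} | {A,B,C,D,G}.
The partition is now stable with 2 blocks: {E,F} | {A,B,C,D,G}.
The equivalence class containing E is {E,F}, of size 2.

2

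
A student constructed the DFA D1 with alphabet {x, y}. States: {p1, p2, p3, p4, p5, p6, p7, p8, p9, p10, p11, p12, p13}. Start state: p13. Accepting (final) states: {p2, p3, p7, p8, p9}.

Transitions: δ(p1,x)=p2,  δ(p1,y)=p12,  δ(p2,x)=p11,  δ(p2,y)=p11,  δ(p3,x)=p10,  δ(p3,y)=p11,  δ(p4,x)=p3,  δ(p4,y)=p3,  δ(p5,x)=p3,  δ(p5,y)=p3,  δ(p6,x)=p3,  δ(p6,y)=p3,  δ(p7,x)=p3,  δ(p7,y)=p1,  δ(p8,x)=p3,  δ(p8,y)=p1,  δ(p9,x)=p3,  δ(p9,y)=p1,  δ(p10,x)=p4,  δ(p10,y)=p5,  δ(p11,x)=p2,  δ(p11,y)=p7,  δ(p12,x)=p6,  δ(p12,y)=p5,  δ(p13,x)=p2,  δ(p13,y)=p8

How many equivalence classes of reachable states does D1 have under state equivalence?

7

Reachable states from the start: {p1,p2,p3,p4,p5,p6,p7,p8,p10,p11,p12,p13}. Unreachable: {p9} — drop them.
Start with accepting vs non-accepting: {p2,p3,p7,p8} | {p1,p4,p5,p6,p10,p11,p12,p13}.
On input x, block {p2,p3,p7,p8} splits into {p2,p3} and {p7,p8}.
On input x, block {p1,p4,p5,p6,p10,p11,p12,p13} splits into {p1,p4,p5,p6,p11,p13} and {p10,p12}.
Refine {p2,p3} on symbol x: members go to different blocks, giving {p2} and {p3}.
Refine {p1,p4,p5,p6,p11,p13} on symbol x: members go to different blocks, giving {p1,p11,p13} and {p4,p5,p6}.
On input y, block {p1,p11,p13} splits into {p11,p13} and {p1}.
No further refinement is possible. Final partition (7 blocks): {p2} | {p11,p13} | {p7,p8} | {p10,p12} | {p3} | {p4,p5,p6} | {p1}.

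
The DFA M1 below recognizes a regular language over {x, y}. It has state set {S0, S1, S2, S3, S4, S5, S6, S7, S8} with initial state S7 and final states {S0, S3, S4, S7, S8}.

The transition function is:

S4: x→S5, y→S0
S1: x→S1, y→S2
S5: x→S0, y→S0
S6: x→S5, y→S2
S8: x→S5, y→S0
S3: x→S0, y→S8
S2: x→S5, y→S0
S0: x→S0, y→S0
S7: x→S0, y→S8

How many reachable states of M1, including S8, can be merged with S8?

1

States {S1,S2,S3,S4,S6} cannot be reached from the start state, so discard them.
Start with accepting vs non-accepting: {S0,S7,S8} | {S5}.
Split {S0,S7,S8} by δ(·,x) → {S0,S7} and {S8}.
Refine {S0,S7} on symbol y: members go to different blocks, giving {S0} and {S7}.
The partition is now stable with 4 blocks: {S0} | {S5} | {S8} | {S7}.
State S8 belongs to the block {S8}, which has 1 states.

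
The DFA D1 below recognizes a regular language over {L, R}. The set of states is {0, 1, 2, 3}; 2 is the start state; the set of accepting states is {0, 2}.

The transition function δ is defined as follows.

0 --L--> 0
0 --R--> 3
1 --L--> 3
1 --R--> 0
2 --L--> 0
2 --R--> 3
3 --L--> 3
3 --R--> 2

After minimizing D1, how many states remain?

2

First remove the unreachable states {1}; 3 states remain.
Initial partition by acceptance: {0,2} | {3}.
The partition is now stable with 2 blocks: {0,2} | {3}.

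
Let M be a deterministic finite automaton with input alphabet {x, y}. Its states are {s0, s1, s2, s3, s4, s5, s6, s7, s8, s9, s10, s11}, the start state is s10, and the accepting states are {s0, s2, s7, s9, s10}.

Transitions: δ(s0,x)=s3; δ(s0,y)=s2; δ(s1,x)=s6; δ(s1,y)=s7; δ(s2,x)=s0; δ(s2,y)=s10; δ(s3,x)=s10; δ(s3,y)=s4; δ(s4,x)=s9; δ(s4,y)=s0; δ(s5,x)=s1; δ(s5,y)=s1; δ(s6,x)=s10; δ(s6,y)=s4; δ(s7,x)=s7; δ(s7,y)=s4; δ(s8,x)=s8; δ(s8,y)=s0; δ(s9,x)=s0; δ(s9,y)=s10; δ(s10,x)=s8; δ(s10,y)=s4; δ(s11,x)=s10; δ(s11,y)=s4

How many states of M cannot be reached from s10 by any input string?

No path from s10 leads to s1, s5, s6, s7, s11; the other 7 states are all reachable.

5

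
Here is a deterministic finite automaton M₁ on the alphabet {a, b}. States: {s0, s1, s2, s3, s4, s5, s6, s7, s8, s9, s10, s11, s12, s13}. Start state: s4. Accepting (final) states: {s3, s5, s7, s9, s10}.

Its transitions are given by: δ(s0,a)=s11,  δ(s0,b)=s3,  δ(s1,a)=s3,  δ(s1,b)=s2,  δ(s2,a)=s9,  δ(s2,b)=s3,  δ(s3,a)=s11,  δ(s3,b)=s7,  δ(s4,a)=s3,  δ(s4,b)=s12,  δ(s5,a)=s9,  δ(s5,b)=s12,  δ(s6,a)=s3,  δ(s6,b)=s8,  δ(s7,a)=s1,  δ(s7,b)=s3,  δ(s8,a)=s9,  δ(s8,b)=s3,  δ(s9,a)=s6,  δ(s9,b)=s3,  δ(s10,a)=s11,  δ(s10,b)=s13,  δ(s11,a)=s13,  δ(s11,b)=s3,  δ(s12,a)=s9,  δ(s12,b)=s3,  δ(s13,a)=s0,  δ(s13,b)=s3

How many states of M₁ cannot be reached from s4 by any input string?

2

Starting at s4 and following transitions, the reachable set is {s0, s1, s2, s3, s4, s6, s7, s8, s9, s11, s12, s13}. That leaves s5, s10 unreachable — 2 in total.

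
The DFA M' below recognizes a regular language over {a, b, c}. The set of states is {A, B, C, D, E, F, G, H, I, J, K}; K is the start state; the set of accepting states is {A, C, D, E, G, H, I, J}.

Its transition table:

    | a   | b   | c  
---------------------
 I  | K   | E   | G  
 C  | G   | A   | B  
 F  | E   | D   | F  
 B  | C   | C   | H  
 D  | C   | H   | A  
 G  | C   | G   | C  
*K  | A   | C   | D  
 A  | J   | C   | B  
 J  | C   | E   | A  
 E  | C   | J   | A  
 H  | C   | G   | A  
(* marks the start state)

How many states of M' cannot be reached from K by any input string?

BFS from K reaches {A, B, C, D, E, G, H, J, K}; the 2 state(s) F, I are never visited.

2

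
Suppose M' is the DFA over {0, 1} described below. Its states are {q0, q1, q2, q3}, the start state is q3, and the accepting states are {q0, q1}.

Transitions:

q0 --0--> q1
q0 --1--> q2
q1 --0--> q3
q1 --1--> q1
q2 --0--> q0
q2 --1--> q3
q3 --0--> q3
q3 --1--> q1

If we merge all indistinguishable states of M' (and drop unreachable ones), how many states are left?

2

First remove the unreachable states {q0,q2}; 2 states remain.
Start with accepting vs non-accepting: {q1} | {q3}.
The partition is now stable with 2 blocks: {q1} | {q3}.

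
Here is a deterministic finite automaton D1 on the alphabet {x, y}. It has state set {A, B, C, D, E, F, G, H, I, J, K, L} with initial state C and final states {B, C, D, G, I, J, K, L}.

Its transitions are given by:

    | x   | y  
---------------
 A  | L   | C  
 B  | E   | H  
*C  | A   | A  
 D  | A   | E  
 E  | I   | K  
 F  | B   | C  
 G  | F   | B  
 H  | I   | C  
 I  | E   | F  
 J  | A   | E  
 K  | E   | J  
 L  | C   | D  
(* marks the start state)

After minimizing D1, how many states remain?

First remove the unreachable states {G}; 11 states remain.
P0 = {B,C,D,I,J,K,L} | {A,E,F,H}.
Refine {B,C,D,I,J,K,L} on symbol x: members go to different blocks, giving {B,C,D,I,J,K} and {L}.
Split {B,C,D,I,J,K} by δ(·,y) → {B,C,D,I,J} and {K}.
On input x, block {A,E,F,H} splits into {E,F,H} and {A}.
Refine {B,C,D,I,J} on symbol x: members go to different blocks, giving {C,D,J} and {B,I}.
Split {C,D,J} by δ(·,y) → {D,J} and {C}.
Refine {E,F,H} on symbol y: members go to different blocks, giving {F,H} and {E}.
The partition is now stable with 8 blocks: {D,J} | {F,H} | {L} | {K} | {A} | {B,I} | {C} | {E}.

8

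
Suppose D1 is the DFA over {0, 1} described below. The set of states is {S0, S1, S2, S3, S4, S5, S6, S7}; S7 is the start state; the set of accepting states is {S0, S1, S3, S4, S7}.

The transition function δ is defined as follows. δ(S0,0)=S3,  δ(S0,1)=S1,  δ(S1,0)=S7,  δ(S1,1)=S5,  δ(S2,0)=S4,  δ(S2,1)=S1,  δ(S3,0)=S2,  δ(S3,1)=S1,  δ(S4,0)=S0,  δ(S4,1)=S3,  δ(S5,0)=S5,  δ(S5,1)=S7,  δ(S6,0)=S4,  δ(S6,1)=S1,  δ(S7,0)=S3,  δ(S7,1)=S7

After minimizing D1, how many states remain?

7

Reachable states from the start: {S0,S1,S2,S3,S4,S5,S7}. Unreachable: {S6} — drop them.
Start with accepting vs non-accepting: {S0,S1,S3,S4,S7} | {S2,S5}.
Split {S0,S1,S3,S4,S7} by δ(·,0) → {S0,S1,S4,S7} and {S3}.
On input 0, block {S0,S1,S4,S7} splits into {S0,S7} and {S1,S4}.
On input 1, block {S0,S7} splits into {S0} and {S7}.
On input 0, block {S2,S5} splits into {S2} and {S5}.
Split {S1,S4} by δ(·,0) → {S1} and {S4}.
Stable partition: {S0} | {S2} | {S3} | {S1} | {S7} | {S5} | {S4} — 7 equivalence classes.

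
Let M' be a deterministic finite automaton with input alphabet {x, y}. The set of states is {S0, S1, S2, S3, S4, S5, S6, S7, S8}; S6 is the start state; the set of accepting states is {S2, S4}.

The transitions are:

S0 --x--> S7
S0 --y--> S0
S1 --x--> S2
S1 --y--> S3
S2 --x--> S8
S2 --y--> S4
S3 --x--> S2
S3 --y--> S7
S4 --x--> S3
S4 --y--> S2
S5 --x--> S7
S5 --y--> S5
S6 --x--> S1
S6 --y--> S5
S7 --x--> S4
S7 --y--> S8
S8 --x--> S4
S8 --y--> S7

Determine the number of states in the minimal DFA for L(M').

3

Reachable states from the start: {S1,S2,S3,S4,S5,S6,S7,S8}. Unreachable: {S0} — drop them.
Start with accepting vs non-accepting: {S2,S4} | {S1,S3,S5,S6,S7,S8}.
Split {S1,S3,S5,S6,S7,S8} by δ(·,x) → {S1,S3,S7,S8} and {S5,S6}.
The partition is now stable with 3 blocks: {S2,S4} | {S1,S3,S7,S8} | {S5,S6}.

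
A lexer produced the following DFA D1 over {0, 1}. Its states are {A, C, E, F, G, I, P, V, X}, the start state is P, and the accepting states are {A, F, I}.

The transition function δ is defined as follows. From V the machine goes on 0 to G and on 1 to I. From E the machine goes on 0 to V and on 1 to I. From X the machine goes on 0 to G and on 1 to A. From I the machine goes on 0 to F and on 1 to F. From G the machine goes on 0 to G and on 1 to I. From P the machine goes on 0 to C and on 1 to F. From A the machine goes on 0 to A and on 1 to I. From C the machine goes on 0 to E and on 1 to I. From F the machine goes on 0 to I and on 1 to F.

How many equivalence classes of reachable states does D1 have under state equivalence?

2

Reachable states from the start: {C,E,F,G,I,P,V}. Unreachable: {A,X} — drop them.
P0 = {F,I} | {C,E,G,P,V}.
No further refinement is possible. Final partition (2 blocks): {F,I} | {C,E,G,P,V}.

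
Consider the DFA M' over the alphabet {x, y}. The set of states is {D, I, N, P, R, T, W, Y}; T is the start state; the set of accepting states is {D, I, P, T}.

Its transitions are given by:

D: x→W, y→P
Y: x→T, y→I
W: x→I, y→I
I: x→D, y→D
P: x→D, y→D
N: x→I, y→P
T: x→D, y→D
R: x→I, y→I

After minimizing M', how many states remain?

3

First remove the unreachable states {N,R,Y}; 5 states remain.
Initial partition by acceptance: {D,I,P,T} | {W}.
Refine {D,I,P,T} on symbol x: members go to different blocks, giving {I,P,T} and {D}.
The partition is now stable with 3 blocks: {I,P,T} | {W} | {D}.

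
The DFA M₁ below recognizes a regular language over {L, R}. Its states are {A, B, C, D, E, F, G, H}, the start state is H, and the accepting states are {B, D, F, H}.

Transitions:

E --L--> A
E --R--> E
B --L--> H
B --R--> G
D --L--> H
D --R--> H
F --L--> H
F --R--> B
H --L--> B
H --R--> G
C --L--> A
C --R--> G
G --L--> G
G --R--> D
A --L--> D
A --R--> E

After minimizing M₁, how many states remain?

3

First remove the unreachable states {A,C,E,F}; 4 states remain.
Start with accepting vs non-accepting: {B,D,H} | {G}.
On input R, block {B,D,H} splits into {B,H} and {D}.
No further refinement is possible. Final partition (3 blocks): {B,H} | {G} | {D}.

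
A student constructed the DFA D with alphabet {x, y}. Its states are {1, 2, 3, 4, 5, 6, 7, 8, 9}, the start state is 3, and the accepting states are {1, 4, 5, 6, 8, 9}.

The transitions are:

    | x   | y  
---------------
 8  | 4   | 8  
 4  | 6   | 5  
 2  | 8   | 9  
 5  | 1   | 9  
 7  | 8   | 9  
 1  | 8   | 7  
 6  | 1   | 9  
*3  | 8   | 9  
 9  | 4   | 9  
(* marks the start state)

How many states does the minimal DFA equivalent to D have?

5

States {2} cannot be reached from the start state, so discard them.
Start with accepting vs non-accepting: {1,4,5,6,8,9} | {3,7}.
On input y, block {1,4,5,6,8,9} splits into {4,5,6,8,9} and {1}.
Refine {4,5,6,8,9} on symbol x: members go to different blocks, giving {4,8,9} and {5,6}.
On input x, block {4,8,9} splits into {8,9} and {4}.
The partition is now stable with 5 blocks: {8,9} | {3,7} | {1} | {5,6} | {4}.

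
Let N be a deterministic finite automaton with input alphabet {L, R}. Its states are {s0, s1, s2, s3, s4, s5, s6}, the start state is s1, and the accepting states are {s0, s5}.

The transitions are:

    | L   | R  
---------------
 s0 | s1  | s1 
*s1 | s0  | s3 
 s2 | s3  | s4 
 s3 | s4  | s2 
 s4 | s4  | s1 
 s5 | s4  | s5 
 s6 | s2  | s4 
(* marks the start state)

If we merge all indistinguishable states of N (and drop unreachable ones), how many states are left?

5

Reachable states from the start: {s0,s1,s2,s3,s4}. Unreachable: {s5,s6} — drop them.
P0 = {s0} | {s1,s2,s3,s4}.
On input L, block {s1,s2,s3,s4} splits into {s2,s3,s4} and {s1}.
Split {s2,s3,s4} by δ(·,R) → {s2,s3} and {s4}.
Refine {s2,s3} on symbol L: members go to different blocks, giving {s2} and {s3}.
Stable partition: {s0} | {s2} | {s1} | {s4} | {s3} — 5 equivalence classes.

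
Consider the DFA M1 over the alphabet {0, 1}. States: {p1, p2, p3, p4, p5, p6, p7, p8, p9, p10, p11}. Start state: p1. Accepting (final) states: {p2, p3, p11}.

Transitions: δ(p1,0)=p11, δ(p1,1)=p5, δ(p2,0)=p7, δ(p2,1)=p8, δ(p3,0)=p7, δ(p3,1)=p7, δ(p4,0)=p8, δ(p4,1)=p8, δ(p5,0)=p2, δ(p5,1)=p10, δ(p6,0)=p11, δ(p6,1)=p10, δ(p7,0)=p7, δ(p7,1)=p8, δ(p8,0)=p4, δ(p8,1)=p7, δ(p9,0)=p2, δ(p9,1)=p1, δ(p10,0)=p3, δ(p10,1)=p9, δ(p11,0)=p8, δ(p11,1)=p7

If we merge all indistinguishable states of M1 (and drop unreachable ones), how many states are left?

Reachable states from the start: {p1,p2,p3,p4,p5,p7,p8,p9,p10,p11}. Unreachable: {p6} — drop them.
P0 = {p2,p3,p11} | {p1,p4,p5,p7,p8,p9,p10}.
On input 0, block {p1,p4,p5,p7,p8,p9,p10} splits into {p1,p5,p9,p10} and {p4,p7,p8}.
Stable partition: {p2,p3,p11} | {p1,p5,p9,p10} | {p4,p7,p8} — 3 equivalence classes.

3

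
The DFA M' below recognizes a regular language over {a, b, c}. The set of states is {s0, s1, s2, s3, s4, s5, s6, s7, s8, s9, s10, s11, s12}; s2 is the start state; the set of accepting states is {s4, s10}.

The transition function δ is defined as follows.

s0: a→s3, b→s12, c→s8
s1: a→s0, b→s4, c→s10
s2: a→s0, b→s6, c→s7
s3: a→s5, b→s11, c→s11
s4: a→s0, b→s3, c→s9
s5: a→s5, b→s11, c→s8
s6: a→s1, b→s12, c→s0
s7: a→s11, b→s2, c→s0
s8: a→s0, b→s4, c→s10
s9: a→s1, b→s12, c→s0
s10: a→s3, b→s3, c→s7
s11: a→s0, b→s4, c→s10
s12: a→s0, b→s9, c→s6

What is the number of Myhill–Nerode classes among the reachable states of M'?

All states are reachable from the start state.
P0 = {s4,s10} | {s0,s1,s2,s3,s5,s6,s7,s8,s9,s11,s12}.
Refine {s0,s1,s2,s3,s5,s6,s7,s8,s9,s11,s12} on symbol b: members go to different blocks, giving {s0,s2,s3,s5,s6,s7,s9,s12} and {s1,s8,s11}.
Split {s0,s2,s3,s5,s6,s7,s9,s12} by δ(·,a) → {s0,s2,s3,s5,s12} and {s6,s7,s9}.
Refine {s0,s2,s3,s5,s12} on symbol b: members go to different blocks, giving {s2,s12} and {s3,s5} and {s0}.
Split {s4,s10} by δ(·,a) → {s4} and {s10}.
Stable partition: {s4} | {s2,s12} | {s1,s8,s11} | {s6,s7,s9} | {s3,s5} | {s0} | {s10} — 7 equivalence classes.

7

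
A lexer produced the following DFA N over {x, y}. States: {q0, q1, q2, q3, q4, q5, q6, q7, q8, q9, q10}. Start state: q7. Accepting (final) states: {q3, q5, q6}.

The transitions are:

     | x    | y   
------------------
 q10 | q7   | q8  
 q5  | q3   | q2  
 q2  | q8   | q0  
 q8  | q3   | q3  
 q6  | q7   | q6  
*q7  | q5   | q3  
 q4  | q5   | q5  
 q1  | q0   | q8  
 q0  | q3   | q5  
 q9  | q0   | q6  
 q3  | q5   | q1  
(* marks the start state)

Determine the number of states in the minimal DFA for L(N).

First remove the unreachable states {q4,q6,q9,q10}; 7 states remain.
P0 = {q3,q5} | {q0,q1,q2,q7,q8}.
Refine {q0,q1,q2,q7,q8} on symbol x: members go to different blocks, giving {q0,q7,q8} and {q1,q2}.
Stable partition: {q3,q5} | {q0,q7,q8} | {q1,q2} — 3 equivalence classes.

3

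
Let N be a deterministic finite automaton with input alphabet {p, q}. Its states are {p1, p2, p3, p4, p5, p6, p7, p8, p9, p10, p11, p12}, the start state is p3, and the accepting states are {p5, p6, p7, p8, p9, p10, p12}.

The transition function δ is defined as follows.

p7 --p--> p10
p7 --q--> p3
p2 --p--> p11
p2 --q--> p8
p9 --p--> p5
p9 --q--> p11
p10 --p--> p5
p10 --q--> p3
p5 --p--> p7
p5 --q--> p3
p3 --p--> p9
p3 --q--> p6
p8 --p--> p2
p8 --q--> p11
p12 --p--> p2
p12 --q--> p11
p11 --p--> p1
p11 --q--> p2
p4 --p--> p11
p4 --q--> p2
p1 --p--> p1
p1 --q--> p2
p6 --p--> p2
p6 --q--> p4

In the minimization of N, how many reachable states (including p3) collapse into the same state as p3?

1

First remove the unreachable states {p12}; 11 states remain.
P0 = {p5,p6,p7,p8,p9,p10} | {p1,p2,p3,p4,p11}.
On input p, block {p5,p6,p7,p8,p9,p10} splits into {p5,p7,p9,p10} and {p6,p8}.
Split {p1,p2,p3,p4,p11} by δ(·,p) → {p1,p2,p4,p11} and {p3}.
On input q, block {p5,p7,p9,p10} splits into {p5,p7,p10} and {p9}.
On input q, block {p1,p2,p4,p11} splits into {p1,p4,p11} and {p2}.
Stable partition: {p5,p7,p10} | {p1,p4,p11} | {p6,p8} | {p3} | {p9} | {p2} — 6 equivalence classes.
State p3 belongs to the block {p3}, which has 1 states.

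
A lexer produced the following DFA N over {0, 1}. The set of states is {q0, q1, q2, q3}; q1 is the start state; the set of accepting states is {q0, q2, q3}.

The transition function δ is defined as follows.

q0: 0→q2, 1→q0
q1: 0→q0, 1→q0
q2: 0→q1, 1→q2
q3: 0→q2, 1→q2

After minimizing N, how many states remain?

3

First remove the unreachable states {q3}; 3 states remain.
Start with accepting vs non-accepting: {q0,q2} | {q1}.
Refine {q0,q2} on symbol 0: members go to different blocks, giving {q0} and {q2}.
The partition is now stable with 3 blocks: {q0} | {q1} | {q2}.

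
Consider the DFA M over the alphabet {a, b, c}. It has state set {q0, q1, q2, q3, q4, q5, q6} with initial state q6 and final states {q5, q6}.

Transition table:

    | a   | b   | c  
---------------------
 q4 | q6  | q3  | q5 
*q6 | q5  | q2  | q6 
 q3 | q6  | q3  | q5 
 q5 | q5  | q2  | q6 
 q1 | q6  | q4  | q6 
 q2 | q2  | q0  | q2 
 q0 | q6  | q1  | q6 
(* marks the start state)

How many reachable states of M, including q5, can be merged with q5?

2

All states are reachable from the start state.
Start with accepting vs non-accepting: {q5,q6} | {q0,q1,q2,q3,q4}.
On input a, block {q0,q1,q2,q3,q4} splits into {q0,q1,q3,q4} and {q2}.
No further refinement is possible. Final partition (3 blocks): {q5,q6} | {q0,q1,q3,q4} | {q2}.
The equivalence class containing q5 is {q5,q6}, of size 2.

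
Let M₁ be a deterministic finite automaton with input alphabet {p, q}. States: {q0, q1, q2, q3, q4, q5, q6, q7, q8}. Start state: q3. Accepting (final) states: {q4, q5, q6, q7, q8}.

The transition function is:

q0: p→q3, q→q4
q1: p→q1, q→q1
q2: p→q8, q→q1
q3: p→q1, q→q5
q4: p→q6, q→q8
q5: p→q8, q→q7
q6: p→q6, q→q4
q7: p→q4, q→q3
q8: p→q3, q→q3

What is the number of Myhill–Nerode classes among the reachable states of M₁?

7

Reachable states from the start: {q1,q3,q4,q5,q6,q7,q8}. Unreachable: {q0,q2} — drop them.
Initial partition by acceptance: {q4,q5,q6,q7,q8} | {q1,q3}.
Refine {q4,q5,q6,q7,q8} on symbol p: members go to different blocks, giving {q4,q5,q6,q7} and {q8}.
Refine {q4,q5,q6,q7} on symbol p: members go to different blocks, giving {q4,q6,q7} and {q5}.
On input q, block {q4,q6,q7} splits into {q4} and {q6} and {q7}.
On input q, block {q1,q3} splits into {q1} and {q3}.
Stable partition: {q4} | {q1} | {q8} | {q5} | {q6} | {q7} | {q3} — 7 equivalence classes.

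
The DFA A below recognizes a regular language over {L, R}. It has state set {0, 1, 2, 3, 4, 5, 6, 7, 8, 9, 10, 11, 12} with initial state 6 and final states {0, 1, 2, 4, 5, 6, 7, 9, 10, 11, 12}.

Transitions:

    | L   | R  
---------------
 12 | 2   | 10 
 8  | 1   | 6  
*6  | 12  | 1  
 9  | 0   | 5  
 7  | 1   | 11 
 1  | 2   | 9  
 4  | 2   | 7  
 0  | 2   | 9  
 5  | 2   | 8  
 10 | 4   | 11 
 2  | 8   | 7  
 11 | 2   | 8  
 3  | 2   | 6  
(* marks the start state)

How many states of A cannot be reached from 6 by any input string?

Starting at 6 and following transitions, the reachable set is {0, 1, 2, 4, 5, 6, 7, 8, 9, 10, 11, 12}. That leaves 3 unreachable — 1 in total.

1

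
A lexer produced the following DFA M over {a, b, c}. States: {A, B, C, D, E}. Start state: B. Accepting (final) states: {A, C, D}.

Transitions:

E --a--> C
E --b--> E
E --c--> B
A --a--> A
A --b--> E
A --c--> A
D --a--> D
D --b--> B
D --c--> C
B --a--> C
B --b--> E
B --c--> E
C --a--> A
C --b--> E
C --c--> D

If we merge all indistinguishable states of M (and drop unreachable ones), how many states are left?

Every state is reachable, so we keep all 5.
Start with accepting vs non-accepting: {A,C,D} | {B,E}.
Stable partition: {A,C,D} | {B,E} — 2 equivalence classes.

2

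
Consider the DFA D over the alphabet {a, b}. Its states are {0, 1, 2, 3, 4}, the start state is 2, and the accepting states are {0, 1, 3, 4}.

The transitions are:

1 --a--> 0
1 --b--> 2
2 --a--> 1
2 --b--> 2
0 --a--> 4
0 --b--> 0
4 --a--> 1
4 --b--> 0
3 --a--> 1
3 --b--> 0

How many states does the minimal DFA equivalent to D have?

Reachable states from the start: {0,1,2,4}. Unreachable: {3} — drop them.
Initial partition by acceptance: {0,1,4} | {2}.
Split {0,1,4} by δ(·,b) → {0,4} and {1}.
On input a, block {0,4} splits into {0} and {4}.
Stable partition: {0} | {2} | {1} | {4} — 4 equivalence classes.

4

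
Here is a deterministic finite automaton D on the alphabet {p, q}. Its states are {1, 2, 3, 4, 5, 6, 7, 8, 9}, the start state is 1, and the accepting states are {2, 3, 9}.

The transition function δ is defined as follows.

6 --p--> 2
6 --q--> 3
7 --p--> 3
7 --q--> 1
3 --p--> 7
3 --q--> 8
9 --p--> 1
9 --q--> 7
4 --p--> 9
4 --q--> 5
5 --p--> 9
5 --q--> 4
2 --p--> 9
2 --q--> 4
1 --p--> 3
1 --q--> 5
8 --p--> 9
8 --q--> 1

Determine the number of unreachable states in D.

No path from 1 leads to 2, 6; the other 7 states are all reachable.

2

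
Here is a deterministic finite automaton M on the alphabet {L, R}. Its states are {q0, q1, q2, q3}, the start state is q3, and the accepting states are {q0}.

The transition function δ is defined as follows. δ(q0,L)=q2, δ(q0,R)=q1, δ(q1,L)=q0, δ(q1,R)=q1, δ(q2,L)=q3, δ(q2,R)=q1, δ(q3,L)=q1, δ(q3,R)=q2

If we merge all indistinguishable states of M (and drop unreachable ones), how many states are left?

4

Start with accepting vs non-accepting: {q0} | {q1,q2,q3}.
On input L, block {q1,q2,q3} splits into {q2,q3} and {q1}.
On input L, block {q2,q3} splits into {q2} and {q3}.
Stable partition: {q0} | {q2} | {q1} | {q3} — 4 equivalence classes.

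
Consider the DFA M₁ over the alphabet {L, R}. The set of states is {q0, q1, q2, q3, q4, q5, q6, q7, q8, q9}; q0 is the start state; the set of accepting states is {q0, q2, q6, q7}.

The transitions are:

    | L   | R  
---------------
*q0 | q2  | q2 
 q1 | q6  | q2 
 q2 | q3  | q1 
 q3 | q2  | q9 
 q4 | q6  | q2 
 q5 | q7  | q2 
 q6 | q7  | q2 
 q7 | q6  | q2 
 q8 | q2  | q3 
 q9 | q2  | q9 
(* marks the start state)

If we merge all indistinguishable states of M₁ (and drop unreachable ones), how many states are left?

Reachable states from the start: {q0,q1,q2,q3,q6,q7,q9}. Unreachable: {q4,q5,q8} — drop them.
P0 = {q0,q2,q6,q7} | {q1,q3,q9}.
Refine {q0,q2,q6,q7} on symbol L: members go to different blocks, giving {q0,q6,q7} and {q2}.
On input L, block {q0,q6,q7} splits into {q6,q7} and {q0}.
On input L, block {q1,q3,q9} splits into {q3,q9} and {q1}.
Stable partition: {q6,q7} | {q3,q9} | {q2} | {q0} | {q1} — 5 equivalence classes.

5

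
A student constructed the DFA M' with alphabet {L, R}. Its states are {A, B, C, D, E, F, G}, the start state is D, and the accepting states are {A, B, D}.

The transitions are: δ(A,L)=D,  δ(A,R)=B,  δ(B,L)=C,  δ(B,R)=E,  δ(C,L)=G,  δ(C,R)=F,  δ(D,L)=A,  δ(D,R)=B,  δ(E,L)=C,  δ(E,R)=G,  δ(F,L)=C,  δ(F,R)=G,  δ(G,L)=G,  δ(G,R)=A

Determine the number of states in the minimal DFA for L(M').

All states are reachable from the start state.
Initial partition by acceptance: {A,B,D} | {C,E,F,G}.
Refine {A,B,D} on symbol L: members go to different blocks, giving {A,D} and {B}.
Refine {C,E,F,G} on symbol R: members go to different blocks, giving {C,E,F} and {G}.
Refine {C,E,F} on symbol L: members go to different blocks, giving {E,F} and {C}.
The partition is now stable with 5 blocks: {A,D} | {E,F} | {B} | {G} | {C}.

5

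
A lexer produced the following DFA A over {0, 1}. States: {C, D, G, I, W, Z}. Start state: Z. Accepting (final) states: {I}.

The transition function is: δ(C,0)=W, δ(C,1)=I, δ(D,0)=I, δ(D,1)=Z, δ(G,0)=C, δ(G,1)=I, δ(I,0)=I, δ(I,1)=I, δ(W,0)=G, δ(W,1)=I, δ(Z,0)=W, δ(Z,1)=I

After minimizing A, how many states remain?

2

States {D} cannot be reached from the start state, so discard them.
Initial partition by acceptance: {I} | {C,G,W,Z}.
No further refinement is possible. Final partition (2 blocks): {I} | {C,G,W,Z}.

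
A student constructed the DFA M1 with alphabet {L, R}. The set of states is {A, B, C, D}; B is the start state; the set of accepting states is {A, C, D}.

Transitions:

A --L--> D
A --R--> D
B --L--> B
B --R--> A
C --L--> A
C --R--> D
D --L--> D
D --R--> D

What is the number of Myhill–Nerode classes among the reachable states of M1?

2

Reachable states from the start: {A,B,D}. Unreachable: {C} — drop them.
Start with accepting vs non-accepting: {A,D} | {B}.
The partition is now stable with 2 blocks: {A,D} | {B}.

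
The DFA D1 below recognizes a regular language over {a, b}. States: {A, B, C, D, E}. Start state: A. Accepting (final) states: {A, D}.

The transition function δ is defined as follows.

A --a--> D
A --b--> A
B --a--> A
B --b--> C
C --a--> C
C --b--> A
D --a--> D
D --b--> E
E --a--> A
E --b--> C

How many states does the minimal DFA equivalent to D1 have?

Reachable states from the start: {A,C,D,E}. Unreachable: {B} — drop them.
Start with accepting vs non-accepting: {A,D} | {C,E}.
Refine {A,D} on symbol b: members go to different blocks, giving {A} and {D}.
Refine {C,E} on symbol a: members go to different blocks, giving {C} and {E}.
No further refinement is possible. Final partition (4 blocks): {A} | {C} | {D} | {E}.

4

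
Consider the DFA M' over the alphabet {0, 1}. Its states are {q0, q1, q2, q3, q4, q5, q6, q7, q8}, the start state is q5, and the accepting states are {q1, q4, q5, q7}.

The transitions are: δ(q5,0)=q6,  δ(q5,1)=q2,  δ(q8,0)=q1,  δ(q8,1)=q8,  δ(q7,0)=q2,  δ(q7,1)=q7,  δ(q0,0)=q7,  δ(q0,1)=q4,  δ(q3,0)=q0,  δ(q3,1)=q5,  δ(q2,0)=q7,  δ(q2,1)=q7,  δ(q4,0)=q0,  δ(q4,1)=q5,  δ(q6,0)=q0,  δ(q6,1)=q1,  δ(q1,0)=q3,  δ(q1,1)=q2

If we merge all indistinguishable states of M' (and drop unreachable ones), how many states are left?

6

First remove the unreachable states {q8}; 8 states remain.
Start with accepting vs non-accepting: {q1,q4,q5,q7} | {q0,q2,q3,q6}.
Refine {q1,q4,q5,q7} on symbol 1: members go to different blocks, giving {q1,q5} and {q4,q7}.
Refine {q0,q2,q3,q6} on symbol 0: members go to different blocks, giving {q0,q2} and {q3,q6}.
Split {q4,q7} by δ(·,1) → {q4} and {q7}.
Split {q0,q2} by δ(·,1) → {q0} and {q2}.
The partition is now stable with 6 blocks: {q1,q5} | {q0} | {q4} | {q3,q6} | {q7} | {q2}.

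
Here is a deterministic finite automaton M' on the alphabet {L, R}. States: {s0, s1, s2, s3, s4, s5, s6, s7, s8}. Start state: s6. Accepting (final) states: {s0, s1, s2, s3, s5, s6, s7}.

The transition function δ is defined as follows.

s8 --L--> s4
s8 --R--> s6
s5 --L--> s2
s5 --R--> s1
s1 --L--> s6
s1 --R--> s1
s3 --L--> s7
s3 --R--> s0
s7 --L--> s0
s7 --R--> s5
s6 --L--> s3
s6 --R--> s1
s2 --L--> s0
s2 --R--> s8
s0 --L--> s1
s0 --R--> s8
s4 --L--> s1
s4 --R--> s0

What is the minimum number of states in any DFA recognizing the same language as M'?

9

Initial partition by acceptance: {s0,s1,s2,s3,s5,s6,s7} | {s4,s8}.
Split {s0,s1,s2,s3,s5,s6,s7} by δ(·,R) → {s1,s3,s5,s6,s7} and {s0,s2}.
Refine {s1,s3,s5,s6,s7} on symbol L: members go to different blocks, giving {s1,s3,s6} and {s5,s7}.
On input L, block {s1,s3,s6} splits into {s1,s6} and {s3}.
Split {s1,s6} by δ(·,L) → {s1} and {s6}.
Split {s4,s8} by δ(·,L) → {s4} and {s8}.
Refine {s0,s2} on symbol L: members go to different blocks, giving {s0} and {s2}.
Split {s5,s7} by δ(·,L) → {s5} and {s7}.
No further refinement is possible. Final partition (9 blocks): {s1} | {s4} | {s0} | {s5} | {s3} | {s6} | {s8} | {s2} | {s7}.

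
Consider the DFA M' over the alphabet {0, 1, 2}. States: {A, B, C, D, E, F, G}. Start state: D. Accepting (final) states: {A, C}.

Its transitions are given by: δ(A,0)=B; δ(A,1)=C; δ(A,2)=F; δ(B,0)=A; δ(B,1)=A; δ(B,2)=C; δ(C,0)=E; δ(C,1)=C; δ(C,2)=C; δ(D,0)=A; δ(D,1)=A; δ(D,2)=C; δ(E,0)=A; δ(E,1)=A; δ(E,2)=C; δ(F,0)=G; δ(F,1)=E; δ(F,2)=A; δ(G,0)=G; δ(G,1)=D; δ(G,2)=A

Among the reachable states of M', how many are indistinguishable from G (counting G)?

2

Every state is reachable, so we keep all 7.
Initial partition by acceptance: {A,C} | {B,D,E,F,G}.
On input 2, block {A,C} splits into {A} and {C}.
Split {B,D,E,F,G} by δ(·,0) → {B,D,E} and {F,G}.
The partition is now stable with 4 blocks: {A} | {B,D,E} | {C} | {F,G}.
State G belongs to the block {F,G}, which has 2 states.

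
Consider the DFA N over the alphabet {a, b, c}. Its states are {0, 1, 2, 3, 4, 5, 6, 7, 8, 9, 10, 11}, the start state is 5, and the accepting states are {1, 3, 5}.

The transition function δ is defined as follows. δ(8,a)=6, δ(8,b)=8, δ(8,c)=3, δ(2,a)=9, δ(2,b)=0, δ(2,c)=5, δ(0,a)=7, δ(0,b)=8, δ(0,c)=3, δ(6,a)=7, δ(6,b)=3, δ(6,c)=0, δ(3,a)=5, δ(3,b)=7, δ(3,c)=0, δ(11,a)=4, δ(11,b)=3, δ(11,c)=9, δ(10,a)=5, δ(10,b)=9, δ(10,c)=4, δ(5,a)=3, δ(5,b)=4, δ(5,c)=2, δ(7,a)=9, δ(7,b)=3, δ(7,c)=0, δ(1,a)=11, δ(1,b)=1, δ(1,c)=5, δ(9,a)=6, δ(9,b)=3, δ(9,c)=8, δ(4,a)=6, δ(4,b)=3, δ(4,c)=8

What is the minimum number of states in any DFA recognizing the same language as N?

3

Reachable states from the start: {0,2,3,4,5,6,7,8,9}. Unreachable: {1,10,11} — drop them.
P0 = {3,5} | {0,2,4,6,7,8,9}.
Split {0,2,4,6,7,8,9} by δ(·,b) → {4,6,7,9} and {0,2,8}.
The partition is now stable with 3 blocks: {3,5} | {4,6,7,9} | {0,2,8}.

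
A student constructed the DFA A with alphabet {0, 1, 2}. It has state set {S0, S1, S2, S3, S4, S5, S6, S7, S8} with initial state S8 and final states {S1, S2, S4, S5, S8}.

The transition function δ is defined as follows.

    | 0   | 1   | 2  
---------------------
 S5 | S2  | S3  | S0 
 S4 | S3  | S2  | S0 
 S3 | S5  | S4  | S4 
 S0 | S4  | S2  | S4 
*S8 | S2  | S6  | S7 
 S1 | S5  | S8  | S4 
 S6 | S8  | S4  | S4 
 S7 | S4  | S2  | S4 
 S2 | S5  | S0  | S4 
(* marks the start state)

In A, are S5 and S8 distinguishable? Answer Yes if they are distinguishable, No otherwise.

Reachable states from the start: {S0,S2,S3,S4,S5,S6,S7,S8}. Unreachable: {S1} — drop them.
Start with accepting vs non-accepting: {S2,S4,S5,S8} | {S0,S3,S6,S7}.
Refine {S2,S4,S5,S8} on symbol 0: members go to different blocks, giving {S2,S5,S8} and {S4}.
Refine {S2,S5,S8} on symbol 2: members go to different blocks, giving {S5,S8} and {S2}.
Split {S0,S3,S6,S7} by δ(·,0) → {S0,S7} and {S3,S6}.
The partition is now stable with 5 blocks: {S5,S8} | {S0,S7} | {S4} | {S2} | {S3,S6}.
S5 and S8 lie in the same block of the stable partition, so they are equivalent — no string distinguishes them.

No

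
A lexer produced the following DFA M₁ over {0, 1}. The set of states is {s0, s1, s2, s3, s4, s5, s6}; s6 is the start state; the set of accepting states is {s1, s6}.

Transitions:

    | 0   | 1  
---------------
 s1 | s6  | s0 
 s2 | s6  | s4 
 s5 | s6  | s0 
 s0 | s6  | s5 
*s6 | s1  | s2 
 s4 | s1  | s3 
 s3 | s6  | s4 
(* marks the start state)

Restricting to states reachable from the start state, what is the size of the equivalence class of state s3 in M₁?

All states are reachable from the start state.
P0 = {s1,s6} | {s0,s2,s3,s4,s5}.
The partition is now stable with 2 blocks: {s1,s6} | {s0,s2,s3,s4,s5}.
The equivalence class containing s3 is {s0,s2,s3,s4,s5}, of size 5.

5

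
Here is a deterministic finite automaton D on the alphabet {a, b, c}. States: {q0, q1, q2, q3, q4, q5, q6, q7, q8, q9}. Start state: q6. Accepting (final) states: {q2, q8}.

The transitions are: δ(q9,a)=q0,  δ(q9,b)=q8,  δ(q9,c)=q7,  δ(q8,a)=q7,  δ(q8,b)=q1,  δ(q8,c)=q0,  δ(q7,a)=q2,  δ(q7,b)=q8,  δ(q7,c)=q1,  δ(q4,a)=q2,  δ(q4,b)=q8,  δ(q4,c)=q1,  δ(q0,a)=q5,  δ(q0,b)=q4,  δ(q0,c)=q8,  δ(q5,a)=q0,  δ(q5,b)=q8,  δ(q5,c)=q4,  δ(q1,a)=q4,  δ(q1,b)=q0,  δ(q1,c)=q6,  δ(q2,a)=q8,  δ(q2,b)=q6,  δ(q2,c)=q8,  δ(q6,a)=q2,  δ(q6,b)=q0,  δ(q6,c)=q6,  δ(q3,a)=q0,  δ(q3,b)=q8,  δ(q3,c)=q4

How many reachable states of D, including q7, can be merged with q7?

Reachable states from the start: {q0,q1,q2,q4,q5,q6,q7,q8}. Unreachable: {q3,q9} — drop them.
Start with accepting vs non-accepting: {q2,q8} | {q0,q1,q4,q5,q6,q7}.
On input a, block {q2,q8} splits into {q2} and {q8}.
Refine {q0,q1,q4,q5,q6,q7} on symbol a: members go to different blocks, giving {q0,q1,q5} and {q4,q6,q7}.
Refine {q0,q1,q5} on symbol a: members go to different blocks, giving {q0,q5} and {q1}.
On input b, block {q0,q5} splits into {q0} and {q5}.
On input b, block {q4,q6,q7} splits into {q4,q7} and {q6}.
The partition is now stable with 7 blocks: {q2} | {q0} | {q8} | {q4,q7} | {q1} | {q5} | {q6}.
State q7 belongs to the block {q4,q7}, which has 2 states.

2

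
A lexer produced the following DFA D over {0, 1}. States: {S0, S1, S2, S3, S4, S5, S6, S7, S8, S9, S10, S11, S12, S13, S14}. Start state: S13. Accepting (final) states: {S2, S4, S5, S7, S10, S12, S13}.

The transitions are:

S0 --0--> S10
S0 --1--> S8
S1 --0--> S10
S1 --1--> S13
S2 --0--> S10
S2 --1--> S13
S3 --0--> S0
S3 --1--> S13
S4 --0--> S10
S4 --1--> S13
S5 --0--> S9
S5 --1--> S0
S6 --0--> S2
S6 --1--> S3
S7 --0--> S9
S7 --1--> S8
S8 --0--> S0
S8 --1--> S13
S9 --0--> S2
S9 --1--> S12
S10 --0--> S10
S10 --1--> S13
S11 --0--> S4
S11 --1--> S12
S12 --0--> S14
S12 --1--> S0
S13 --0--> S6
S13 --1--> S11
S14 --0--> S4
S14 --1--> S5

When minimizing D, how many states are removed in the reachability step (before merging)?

2

No path from S13 leads to S1, S7; the other 13 states are all reachable.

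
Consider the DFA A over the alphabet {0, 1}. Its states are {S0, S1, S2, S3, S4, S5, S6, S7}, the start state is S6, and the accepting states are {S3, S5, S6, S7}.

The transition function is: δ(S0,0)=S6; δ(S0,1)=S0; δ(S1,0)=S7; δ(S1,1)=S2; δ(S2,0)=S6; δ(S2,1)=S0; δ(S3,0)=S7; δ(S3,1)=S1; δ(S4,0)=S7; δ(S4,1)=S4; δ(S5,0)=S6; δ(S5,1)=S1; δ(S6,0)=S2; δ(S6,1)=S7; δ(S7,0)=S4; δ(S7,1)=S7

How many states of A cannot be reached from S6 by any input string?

No path from S6 leads to S1, S3, S5; the other 5 states are all reachable.

3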